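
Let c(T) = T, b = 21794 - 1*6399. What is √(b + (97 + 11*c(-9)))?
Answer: √15393 ≈ 124.07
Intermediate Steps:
b = 15395 (b = 21794 - 6399 = 15395)
√(b + (97 + 11*c(-9))) = √(15395 + (97 + 11*(-9))) = √(15395 + (97 - 99)) = √(15395 - 2) = √15393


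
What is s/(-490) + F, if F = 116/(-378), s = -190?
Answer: 107/1323 ≈ 0.080877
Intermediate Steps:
F = -58/189 (F = 116*(-1/378) = -58/189 ≈ -0.30688)
s/(-490) + F = -190/(-490) - 58/189 = -190*(-1/490) - 58/189 = 19/49 - 58/189 = 107/1323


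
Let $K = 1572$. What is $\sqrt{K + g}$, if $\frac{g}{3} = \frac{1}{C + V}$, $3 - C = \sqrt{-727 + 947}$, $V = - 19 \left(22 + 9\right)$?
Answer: $\frac{\sqrt{1842378 + 6288 \sqrt{55}}}{2 \sqrt{293 + \sqrt{55}}} \approx 39.648$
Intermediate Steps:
$V = -589$ ($V = \left(-19\right) 31 = -589$)
$C = 3 - 2 \sqrt{55}$ ($C = 3 - \sqrt{-727 + 947} = 3 - \sqrt{220} = 3 - 2 \sqrt{55} \approx -11.832$)
$g = \frac{3}{-586 - 2 \sqrt{55}}$ ($g = \frac{3}{\left(3 - 2 \sqrt{55}\right) - 589} = \frac{3}{-586 - 2 \sqrt{55}} \approx -0.0049931$)
$\sqrt{K + g} = \sqrt{1572 - \left(\frac{293}{57196} - \frac{\sqrt{55}}{57196}\right)} = \sqrt{\frac{89911819}{57196} + \frac{\sqrt{55}}{57196}}$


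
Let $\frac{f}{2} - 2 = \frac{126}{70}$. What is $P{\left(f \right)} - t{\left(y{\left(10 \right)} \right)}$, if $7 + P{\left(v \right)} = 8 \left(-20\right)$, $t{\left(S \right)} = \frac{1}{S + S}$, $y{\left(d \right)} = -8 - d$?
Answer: $- \frac{6011}{36} \approx -166.97$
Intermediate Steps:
$f = \frac{38}{5}$ ($f = 4 + 2 \cdot \frac{126}{70} = 4 + 2 \cdot 126 \cdot \frac{1}{70} = 4 + 2 \cdot \frac{9}{5} = 4 + \frac{18}{5} = \frac{38}{5} \approx 7.6$)
$t{\left(S \right)} = \frac{1}{2 S}$
$P{\left(v \right)} = -167$ ($P{\left(v \right)} = -7 + 8 \left(-20\right) = -7 - 160 = -167$)
$P{\left(f \right)} - t{\left(y{\left(10 \right)} \right)} = -167 - \frac{1}{2 \left(-8 - 10\right)} = -167 - \frac{1}{2 \left(-18\right)} = -167 - \frac{1}{2} \left(- \frac{1}{18}\right) = -167 - - \frac{1}{36} = -167 + \frac{1}{36} = - \frac{6011}{36}$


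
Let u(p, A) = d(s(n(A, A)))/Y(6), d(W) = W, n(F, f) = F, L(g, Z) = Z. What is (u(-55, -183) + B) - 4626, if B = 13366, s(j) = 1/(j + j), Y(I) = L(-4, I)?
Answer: 19193039/2196 ≈ 8740.0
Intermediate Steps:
Y(I) = I
s(j) = 1/(2*j)
u(p, A) = 1/(12*A) (u(p, A) = (1/(2*A))/6 = (1/(2*A))*(⅙) = 1/(12*A))
(u(-55, -183) + B) - 4626 = ((1/12)/(-183) + 13366) - 4626 = ((1/12)*(-1/183) + 13366) - 4626 = (-1/2196 + 13366) - 4626 = 29351735/2196 - 4626 = 19193039/2196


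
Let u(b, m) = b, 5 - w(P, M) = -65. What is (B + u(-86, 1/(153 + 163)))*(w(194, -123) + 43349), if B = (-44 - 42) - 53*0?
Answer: -7468068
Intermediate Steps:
w(P, M) = 70 (w(P, M) = 5 - 1*(-65) = 5 + 65 = 70)
B = -86 (B = -86 + 0 = -86)
(B + u(-86, 1/(153 + 163)))*(w(194, -123) + 43349) = (-86 - 86)*(70 + 43349) = -172*43419 = -7468068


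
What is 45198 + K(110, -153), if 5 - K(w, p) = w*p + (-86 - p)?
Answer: 61966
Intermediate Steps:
K(w, p) = 91 + p - p*w (K(w, p) = 5 - (w*p + (-86 - p)) = 5 - (p*w + (-86 - p)) = 5 - (-86 - p + p*w) = 5 + (86 + p - p*w) = 91 + p - p*w)
45198 + K(110, -153) = 45198 + (91 - 153 - 1*(-153)*110) = 45198 + (91 - 153 + 16830) = 45198 + 16768 = 61966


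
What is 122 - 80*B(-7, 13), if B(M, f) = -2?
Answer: 282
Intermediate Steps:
122 - 80*B(-7, 13) = 122 - 80*(-2) = 122 + 160 = 282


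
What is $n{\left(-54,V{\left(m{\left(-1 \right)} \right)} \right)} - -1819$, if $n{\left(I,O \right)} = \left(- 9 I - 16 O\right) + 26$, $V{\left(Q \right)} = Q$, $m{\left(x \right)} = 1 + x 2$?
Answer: $2347$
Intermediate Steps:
$m{\left(x \right)} = 1 + 2 x$
$n{\left(I,O \right)} = 26 - 16 O - 9 I$ ($n{\left(I,O \right)} = \left(- 16 O - 9 I\right) + 26 = 26 - 16 O - 9 I$)
$n{\left(-54,V{\left(m{\left(-1 \right)} \right)} \right)} - -1819 = \left(26 - 16 \left(1 + 2 \left(-1\right)\right) - -486\right) - -1819 = \left(26 - 16 \left(1 - 2\right) + 486\right) + 1819 = \left(26 - -16 + 486\right) + 1819 = \left(26 + 16 + 486\right) + 1819 = 528 + 1819 = 2347$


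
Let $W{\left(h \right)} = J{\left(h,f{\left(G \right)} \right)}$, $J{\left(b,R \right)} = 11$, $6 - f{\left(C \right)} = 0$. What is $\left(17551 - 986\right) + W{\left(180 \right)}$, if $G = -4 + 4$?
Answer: $16576$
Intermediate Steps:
$G = 0$
$f{\left(C \right)} = 6$ ($f{\left(C \right)} = 6 - 0 = 6 + 0 = 6$)
$W{\left(h \right)} = 11$
$\left(17551 - 986\right) + W{\left(180 \right)} = \left(17551 - 986\right) + 11 = 16565 + 11 = 16576$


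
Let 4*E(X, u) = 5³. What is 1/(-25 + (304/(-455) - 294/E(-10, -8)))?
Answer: -11375/398991 ≈ -0.028509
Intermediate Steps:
E(X, u) = 125/4 (E(X, u) = (¼)*5³ = (¼)*125 = 125/4)
1/(-25 + (304/(-455) - 294/E(-10, -8))) = 1/(-25 + (304/(-455) - 294/125/4)) = 1/(-25 + (304*(-1/455) - 294*4/125)) = 1/(-25 + (-304/455 - 1176/125)) = 1/(-25 - 114616/11375) = 1/(-398991/11375) = -11375/398991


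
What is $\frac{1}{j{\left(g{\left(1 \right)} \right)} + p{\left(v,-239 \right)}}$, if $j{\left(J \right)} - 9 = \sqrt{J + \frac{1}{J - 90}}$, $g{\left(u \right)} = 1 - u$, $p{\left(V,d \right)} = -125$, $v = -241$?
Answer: $- \frac{10440}{1211041} - \frac{3 i \sqrt{10}}{1211041} \approx -0.0086207 - 7.8336 \cdot 10^{-6} i$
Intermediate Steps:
$j{\left(J \right)} = 9 + \sqrt{J + \frac{1}{-90 + J}}$ ($j{\left(J \right)} = 9 + \sqrt{J + \frac{1}{J - 90}} = 9 + \sqrt{J + \frac{1}{-90 + J}}$)
$\frac{1}{j{\left(g{\left(1 \right)} \right)} + p{\left(v,-239 \right)}} = \frac{1}{\left(9 + \sqrt{\frac{1 + \left(1 - 1\right) \left(-90 + \left(1 - 1\right)\right)}{-90 + \left(1 - 1\right)}}\right) - 125} = \frac{1}{\left(9 + \sqrt{\frac{1 + 0 \left(-90 + 0\right)}{-90 + 0}}\right) - 125} = \frac{1}{\left(9 + \sqrt{\frac{1 + 0 \left(-90\right)}{-90}}\right) - 125} = \frac{1}{\left(9 + \sqrt{- \frac{1 + 0}{90}}\right) - 125} = \frac{1}{\left(9 + \sqrt{\left(- \frac{1}{90}\right) 1}\right) - 125} = \frac{1}{\left(9 + \sqrt{- \frac{1}{90}}\right) - 125} = \frac{1}{\left(9 + \frac{i \sqrt{10}}{30}\right) - 125} = \frac{1}{-116 + \frac{i \sqrt{10}}{30}}$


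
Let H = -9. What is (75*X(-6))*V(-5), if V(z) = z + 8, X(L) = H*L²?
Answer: -72900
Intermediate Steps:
X(L) = -9*L²
V(z) = 8 + z
(75*X(-6))*V(-5) = (75*(-9*(-6)²))*(8 - 5) = (75*(-9*36))*3 = (75*(-324))*3 = -24300*3 = -72900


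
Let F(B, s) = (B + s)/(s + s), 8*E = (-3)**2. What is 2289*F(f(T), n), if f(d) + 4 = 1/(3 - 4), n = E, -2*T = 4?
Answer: -23653/6 ≈ -3942.2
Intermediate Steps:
T = -2 (T = -1/2*4 = -2)
E = 9/8 (E = (1/8)*(-3)**2 = (1/8)*9 = 9/8 ≈ 1.1250)
n = 9/8 ≈ 1.1250
f(d) = -5 (f(d) = -4 + 1/(3 - 4) = -4 + 1/(-1) = -4 - 1 = -5)
F(B, s) = (B + s)/(2*s) (F(B, s) = (B + s)/((2*s)) = (B + s)*(1/(2*s)) = (B + s)/(2*s))
2289*F(f(T), n) = 2289*((-5 + 9/8)/(2*(9/8))) = 2289*((1/2)*(8/9)*(-31/8)) = 2289*(-31/18) = -23653/6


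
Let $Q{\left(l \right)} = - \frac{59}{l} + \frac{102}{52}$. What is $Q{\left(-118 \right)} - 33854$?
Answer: $- \frac{440070}{13} \approx -33852.0$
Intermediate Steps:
$Q{\left(l \right)} = \frac{51}{26} - \frac{59}{l}$ ($Q{\left(l \right)} = - \frac{59}{l} + 102 \cdot \frac{1}{52} = - \frac{59}{l} + \frac{51}{26} = \frac{51}{26} - \frac{59}{l}$)
$Q{\left(-118 \right)} - 33854 = \left(\frac{51}{26} - \frac{59}{-118}\right) - 33854 = \left(\frac{51}{26} - - \frac{1}{2}\right) - 33854 = \left(\frac{51}{26} + \frac{1}{2}\right) - 33854 = \frac{32}{13} - 33854 = - \frac{440070}{13}$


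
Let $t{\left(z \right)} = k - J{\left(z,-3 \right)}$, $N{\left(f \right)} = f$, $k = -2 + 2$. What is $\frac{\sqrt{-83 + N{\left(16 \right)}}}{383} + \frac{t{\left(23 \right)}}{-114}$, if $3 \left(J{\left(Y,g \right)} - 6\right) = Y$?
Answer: $\frac{41}{342} + \frac{i \sqrt{67}}{383} \approx 0.11988 + 0.021372 i$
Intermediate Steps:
$J{\left(Y,g \right)} = 6 + \frac{Y}{3}$
$k = 0$
$t{\left(z \right)} = -6 - \frac{z}{3}$ ($t{\left(z \right)} = 0 - \left(6 + \frac{z}{3}\right) = -6 - \frac{z}{3}$)
$\frac{\sqrt{-83 + N{\left(16 \right)}}}{383} + \frac{t{\left(23 \right)}}{-114} = \frac{\sqrt{-83 + 16}}{383} + \frac{-6 - \frac{23}{3}}{-114} = \sqrt{-67} \cdot \frac{1}{383} + \left(-6 - \frac{23}{3}\right) \left(- \frac{1}{114}\right) = i \sqrt{67} \cdot \frac{1}{383} - - \frac{41}{342} = \frac{i \sqrt{67}}{383} + \frac{41}{342} = \frac{41}{342} + \frac{i \sqrt{67}}{383}$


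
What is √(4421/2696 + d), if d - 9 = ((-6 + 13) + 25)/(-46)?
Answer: √9558827738/31004 ≈ 3.1534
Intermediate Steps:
d = 191/23 (d = 9 + ((-6 + 13) + 25)/(-46) = 9 - (7 + 25)/46 = 9 - 1/46*32 = 9 - 16/23 = 191/23 ≈ 8.3044)
√(4421/2696 + d) = √(4421/2696 + 191/23) = √(616619/62008) = √9558827738/31004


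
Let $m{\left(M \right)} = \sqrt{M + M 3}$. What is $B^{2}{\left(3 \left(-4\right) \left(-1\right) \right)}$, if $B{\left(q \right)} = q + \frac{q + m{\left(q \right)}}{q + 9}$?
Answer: $\frac{23248}{147} + \frac{704 \sqrt{3}}{147} \approx 166.44$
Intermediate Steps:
$m{\left(M \right)} = 2 \sqrt{M}$ ($m{\left(M \right)} = \sqrt{M + 3 M} = \sqrt{4 M} = 2 \sqrt{M}$)
$B{\left(q \right)} = q + \frac{q + 2 \sqrt{q}}{9 + q}$ ($B{\left(q \right)} = q + \frac{q + 2 \sqrt{q}}{q + 9} = q + \frac{q + 2 \sqrt{q}}{9 + q}$)
$B^{2}{\left(3 \left(-4\right) \left(-1\right) \right)} = \left(\frac{\left(3 \left(-4\right) \left(-1\right)\right)^{2} + 2 \sqrt{3 \left(-4\right) \left(-1\right)} + 10 \cdot 3 \left(-4\right) \left(-1\right)}{9 + 3 \left(-4\right) \left(-1\right)}\right)^{2} = \left(\frac{\left(\left(-12\right) \left(-1\right)\right)^{2} + 2 \sqrt{\left(-12\right) \left(-1\right)} + 10 \left(\left(-12\right) \left(-1\right)\right)}{9 - -12}\right)^{2} = \left(\frac{12^{2} + 2 \sqrt{12} + 10 \cdot 12}{9 + 12}\right)^{2} = \left(\frac{144 + 2 \cdot 2 \sqrt{3} + 120}{21}\right)^{2} = \left(\frac{144 + 4 \sqrt{3} + 120}{21}\right)^{2} = \left(\frac{264 + 4 \sqrt{3}}{21}\right)^{2} = \left(\frac{88}{7} + \frac{4 \sqrt{3}}{21}\right)^{2}$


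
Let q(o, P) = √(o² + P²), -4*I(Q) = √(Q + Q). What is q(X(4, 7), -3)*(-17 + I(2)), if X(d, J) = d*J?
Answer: -35*√793/2 ≈ -492.80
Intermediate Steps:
X(d, J) = J*d
I(Q) = -√2*√Q/4 (I(Q) = -√(Q + Q)/4 = -√2*√Q/4)
q(o, P) = √(P² + o²)
q(X(4, 7), -3)*(-17 + I(2)) = √((-3)² + (7*4)²)*(-17 - √2*√2/4) = √(9 + 28²)*(-17 - ½) = √(9 + 784)*(-35/2) = √793*(-35/2) = -35*√793/2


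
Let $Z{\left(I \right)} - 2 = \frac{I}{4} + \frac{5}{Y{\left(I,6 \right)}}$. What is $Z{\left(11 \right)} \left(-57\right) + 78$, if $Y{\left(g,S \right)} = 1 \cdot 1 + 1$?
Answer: $- \frac{1341}{4} \approx -335.25$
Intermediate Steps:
$Y{\left(g,S \right)} = 2$ ($Y{\left(g,S \right)} = 1 + 1 = 2$)
$Z{\left(I \right)} = \frac{9}{2} + \frac{I}{4}$ ($Z{\left(I \right)} = 2 + \left(\frac{I}{4} + \frac{5}{2}\right) = 2 + \left(\frac{5}{2} + \frac{I}{4}\right) = \frac{9}{2} + \frac{I}{4}$)
$Z{\left(11 \right)} \left(-57\right) + 78 = \left(\frac{9}{2} + \frac{1}{4} \cdot 11\right) \left(-57\right) + 78 = \left(\frac{9}{2} + \frac{11}{4}\right) \left(-57\right) + 78 = \frac{29}{4} \left(-57\right) + 78 = - \frac{1653}{4} + 78 = - \frac{1341}{4}$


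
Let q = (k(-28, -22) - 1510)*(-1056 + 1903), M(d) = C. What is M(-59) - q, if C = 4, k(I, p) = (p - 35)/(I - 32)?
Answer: 25563387/20 ≈ 1.2782e+6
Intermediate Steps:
k(I, p) = (-35 + p)/(-32 + I)
M(d) = 4
q = -25563307/20 (q = ((-35 - 22)/(-32 - 28) - 1510)*(-1056 + 1903) = (-57/(-60) - 1510)*847 = (-1/60*(-57) - 1510)*847 = (19/20 - 1510)*847 = -30181/20*847 = -25563307/20 ≈ -1.2782e+6)
M(-59) - q = 4 - 1*(-25563307/20) = 4 + 25563307/20 = 25563387/20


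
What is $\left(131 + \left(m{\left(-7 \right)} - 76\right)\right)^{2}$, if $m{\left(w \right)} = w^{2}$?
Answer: $10816$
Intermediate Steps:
$\left(131 + \left(m{\left(-7 \right)} - 76\right)\right)^{2} = \left(131 - \left(76 - \left(-7\right)^{2}\right)\right)^{2} = \left(131 + \left(49 - 76\right)\right)^{2} = \left(131 - 27\right)^{2} = 104^{2} = 10816$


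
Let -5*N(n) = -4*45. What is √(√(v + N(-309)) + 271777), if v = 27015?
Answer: √(271777 + √27051) ≈ 521.48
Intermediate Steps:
N(n) = 36 (N(n) = -(-4)*45/5 = -⅕*(-180) = 36)
√(√(v + N(-309)) + 271777) = √(√(27015 + 36) + 271777) = √(√27051 + 271777) = √(271777 + √27051)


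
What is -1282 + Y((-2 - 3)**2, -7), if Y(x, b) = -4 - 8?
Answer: -1294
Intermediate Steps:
Y(x, b) = -12
-1282 + Y((-2 - 3)**2, -7) = -1282 - 12 = -1294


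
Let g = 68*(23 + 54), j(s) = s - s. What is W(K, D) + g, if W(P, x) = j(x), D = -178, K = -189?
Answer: 5236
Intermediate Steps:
j(s) = 0
W(P, x) = 0
g = 5236 (g = 68*77 = 5236)
W(K, D) + g = 0 + 5236 = 5236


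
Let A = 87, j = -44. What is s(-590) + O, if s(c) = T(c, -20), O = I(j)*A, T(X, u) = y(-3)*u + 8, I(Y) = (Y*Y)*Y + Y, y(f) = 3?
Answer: -7414888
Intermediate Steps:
I(Y) = Y + Y³ (I(Y) = Y²*Y + Y = Y³ + Y = Y + Y³)
T(X, u) = 8 + 3*u (T(X, u) = 3*u + 8 = 8 + 3*u)
O = -7414836 (O = (-44 + (-44)³)*87 = (-44 - 85184)*87 = -85228*87 = -7414836)
s(c) = -52 (s(c) = 8 + 3*(-20) = 8 - 60 = -52)
s(-590) + O = -52 - 7414836 = -7414888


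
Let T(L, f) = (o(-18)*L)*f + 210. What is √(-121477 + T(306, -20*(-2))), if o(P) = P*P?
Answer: √3844493 ≈ 1960.7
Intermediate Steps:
o(P) = P²
T(L, f) = 210 + 324*L*f (T(L, f) = ((-18)²*L)*f + 210 = (324*L)*f + 210 = 324*L*f + 210 = 210 + 324*L*f)
√(-121477 + T(306, -20*(-2))) = √(-121477 + (210 + 324*306*(-20*(-2)))) = √(-121477 + (210 + 324*306*40)) = √(-121477 + (210 + 3965760)) = √(-121477 + 3965970) = √3844493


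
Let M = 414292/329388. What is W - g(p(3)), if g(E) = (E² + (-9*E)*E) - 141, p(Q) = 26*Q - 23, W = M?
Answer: 2004511900/82347 ≈ 24342.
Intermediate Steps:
M = 103573/82347 (M = 414292*(1/329388) = 103573/82347 ≈ 1.2578)
W = 103573/82347 ≈ 1.2578
p(Q) = -23 + 26*Q
g(E) = -141 - 8*E² (g(E) = (E² - 9*E²) - 141 = -8*E² - 141 = -141 - 8*E²)
W - g(p(3)) = 103573/82347 - (-141 - 8*(-23 + 26*3)²) = 103573/82347 - (-141 - 8*(-23 + 78)²) = 103573/82347 - (-141 - 8*55²) = 103573/82347 - (-141 - 8*3025) = 103573/82347 - (-141 - 24200) = 103573/82347 - 1*(-24341) = 103573/82347 + 24341 = 2004511900/82347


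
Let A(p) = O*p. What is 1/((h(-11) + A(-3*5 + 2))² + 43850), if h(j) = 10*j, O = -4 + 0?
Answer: 1/47214 ≈ 2.1180e-5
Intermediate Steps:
O = -4
A(p) = -4*p
1/((h(-11) + A(-3*5 + 2))² + 43850) = 1/((10*(-11) - 4*(-3*5 + 2))² + 43850) = 1/((-110 - 4*(-15 + 2))² + 43850) = 1/((-110 - 4*(-13))² + 43850) = 1/((-110 + 52)² + 43850) = 1/((-58)² + 43850) = 1/(3364 + 43850) = 1/47214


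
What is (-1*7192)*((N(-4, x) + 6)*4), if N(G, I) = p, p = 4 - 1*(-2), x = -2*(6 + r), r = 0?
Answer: -345216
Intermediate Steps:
x = -12 (x = -2*(6 + 0) = -2*6 = -12)
p = 6 (p = 4 + 2 = 6)
N(G, I) = 6
(-1*7192)*((N(-4, x) + 6)*4) = (-1*7192)*((6 + 6)*4) = -86304*4 = -7192*48 = -345216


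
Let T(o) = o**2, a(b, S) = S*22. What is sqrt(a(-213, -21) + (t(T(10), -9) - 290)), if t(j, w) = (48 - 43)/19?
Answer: 69*I*sqrt(57)/19 ≈ 27.418*I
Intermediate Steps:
a(b, S) = 22*S
t(j, w) = 5/19 (t(j, w) = 5*(1/19) = 5/19)
sqrt(a(-213, -21) + (t(T(10), -9) - 290)) = sqrt(22*(-21) + (5/19 - 290)) = sqrt(-462 - 5505/19) = sqrt(-14283/19) = 69*I*sqrt(57)/19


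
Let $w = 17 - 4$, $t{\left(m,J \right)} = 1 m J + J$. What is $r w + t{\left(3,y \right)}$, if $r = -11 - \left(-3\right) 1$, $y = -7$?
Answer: $-132$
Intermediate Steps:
$t{\left(m,J \right)} = J + J m$ ($t{\left(m,J \right)} = m J + J = J m + J = J + J m$)
$r = -8$ ($r = -11 - -3 = -11 + 3 = -8$)
$w = 13$ ($w = 17 - 4 = 13$)
$r w + t{\left(3,y \right)} = \left(-8\right) 13 - 7 \left(1 + 3\right) = -104 - 28 = -132$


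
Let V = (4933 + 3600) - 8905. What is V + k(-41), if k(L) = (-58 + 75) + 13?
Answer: -342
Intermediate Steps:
k(L) = 30 (k(L) = 17 + 13 = 30)
V = -372 (V = 8533 - 8905 = -372)
V + k(-41) = -372 + 30 = -342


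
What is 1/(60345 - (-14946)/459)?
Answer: 153/9237767 ≈ 1.6562e-5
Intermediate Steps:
1/(60345 - (-14946)/459) = 1/(60345 - 47*(-106/153)) = 1/(60345 + 4982/153) = 1/(9237767/153) = 153/9237767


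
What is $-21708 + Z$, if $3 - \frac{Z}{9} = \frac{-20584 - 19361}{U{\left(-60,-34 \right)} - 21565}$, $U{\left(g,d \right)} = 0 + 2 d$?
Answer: $- \frac{156461526}{7211} \approx -21698.0$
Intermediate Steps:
$U{\left(g,d \right)} = 2 d$
$Z = \frac{74862}{7211}$ ($Z = 27 - 9 \frac{-20584 - 19361}{2 \left(-34\right) - 21565} = 27 - 9 \left(- \frac{39945}{-68 - 21565}\right) = 27 - 9 \left(- \frac{39945}{-21633}\right) = 27 - 9 \left(\left(-39945\right) \left(- \frac{1}{21633}\right)\right) = 27 - \frac{119835}{7211} = \frac{74862}{7211} \approx 10.382$)
$-21708 + Z = -21708 + \frac{74862}{7211} = - \frac{156461526}{7211}$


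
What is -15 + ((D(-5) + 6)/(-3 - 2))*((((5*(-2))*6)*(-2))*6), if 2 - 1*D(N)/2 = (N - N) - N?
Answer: -15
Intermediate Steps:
D(N) = 4 + 2*N (D(N) = 4 - 2*((N - N) - N) = 4 - 2*(0 - N) = 4 - (-2)*N = 4 + 2*N)
-15 + ((D(-5) + 6)/(-3 - 2))*((((5*(-2))*6)*(-2))*6) = -15 + (((4 + 2*(-5)) + 6)/(-3 - 2))*((((5*(-2))*6)*(-2))*6) = -15 + (((4 - 10) + 6)/(-5))*((-10*6*(-2))*6) = -15 + ((-6 + 6)*(-⅕))*(-60*(-2)*6) = -15 + (0*(-⅕))*(120*6) = -15 + 0*720 = -15 + 0 = -15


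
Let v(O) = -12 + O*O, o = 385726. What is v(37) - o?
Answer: -384369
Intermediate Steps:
v(O) = -12 + O²
v(37) - o = (-12 + 37²) - 1*385726 = (-12 + 1369) - 385726 = 1357 - 385726 = -384369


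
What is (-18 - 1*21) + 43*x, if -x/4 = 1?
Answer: -211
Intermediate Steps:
x = -4 (x = -4*1 = -4)
(-18 - 1*21) + 43*x = (-18 - 1*21) + 43*(-4) = (-18 - 21) - 172 = -39 - 172 = -211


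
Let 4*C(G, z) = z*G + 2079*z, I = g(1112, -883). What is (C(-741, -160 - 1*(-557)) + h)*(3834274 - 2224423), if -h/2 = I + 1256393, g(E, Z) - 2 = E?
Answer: -7670030449185/2 ≈ -3.8350e+12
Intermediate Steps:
g(E, Z) = 2 + E
I = 1114 (I = 2 + 1112 = 1114)
C(G, z) = 2079*z/4 + G*z/4 (C(G, z) = (z*G + 2079*z)/4 = (G*z + 2079*z)/4 = (2079*z + G*z)/4 = 2079*z/4 + G*z/4)
h = -2515014 (h = -2*(1114 + 1256393) = -2*1257507 = -2515014)
(C(-741, -160 - 1*(-557)) + h)*(3834274 - 2224423) = ((-160 - 1*(-557))*(2079 - 741)/4 - 2515014)*(3834274 - 2224423) = ((¼)*(-160 + 557)*1338 - 2515014)*1609851 = ((¼)*397*1338 - 2515014)*1609851 = (265593/2 - 2515014)*1609851 = -4764435/2*1609851 = -7670030449185/2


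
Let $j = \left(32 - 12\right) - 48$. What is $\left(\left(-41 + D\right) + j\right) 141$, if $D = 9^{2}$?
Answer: $1692$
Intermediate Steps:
$D = 81$
$j = -28$ ($j = \left(32 - 12\right) - 48 = 20 - 48 = -28$)
$\left(\left(-41 + D\right) + j\right) 141 = \left(\left(-41 + 81\right) - 28\right) 141 = \left(40 - 28\right) 141 = 12 \cdot 141 = 1692$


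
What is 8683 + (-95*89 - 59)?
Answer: 169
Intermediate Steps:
8683 + (-95*89 - 59) = 8683 + (-8455 - 59) = 8683 - 8514 = 169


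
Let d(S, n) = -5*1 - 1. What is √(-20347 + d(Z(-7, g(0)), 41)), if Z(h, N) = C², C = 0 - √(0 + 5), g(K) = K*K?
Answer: I*√20353 ≈ 142.66*I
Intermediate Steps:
g(K) = K²
C = -√5 (C = 0 - √5 = -√5 ≈ -2.2361)
Z(h, N) = 5 (Z(h, N) = (-√5)² = 5)
d(S, n) = -6 (d(S, n) = -5 - 1 = -6)
√(-20347 + d(Z(-7, g(0)), 41)) = √(-20347 - 6) = √(-20353) = I*√20353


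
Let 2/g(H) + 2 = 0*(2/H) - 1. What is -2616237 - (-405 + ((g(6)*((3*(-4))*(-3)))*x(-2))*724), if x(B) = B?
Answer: -2650584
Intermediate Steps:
g(H) = -2/3 (g(H) = 2/(-2 + (0*(2/H) - 1)) = 2/(-2 + (0 - 1)) = 2/(-2 - 1) = 2/(-3) = 2*(-1/3) = -2/3)
-2616237 - (-405 + ((g(6)*((3*(-4))*(-3)))*x(-2))*724) = -2616237 - (-405 + (-2*3*(-4)*(-3)/3*(-2))*724) = -2616237 - (-405 + (-(-8)*(-3)*(-2))*724) = -2616237 - (-405 + (-2/3*36*(-2))*724) = -2616237 - (-405 - 24*(-2)*724) = -2616237 - (-405 + 48*724) = -2616237 - (-405 + 34752) = -2616237 - 1*34347 = -2616237 - 34347 = -2650584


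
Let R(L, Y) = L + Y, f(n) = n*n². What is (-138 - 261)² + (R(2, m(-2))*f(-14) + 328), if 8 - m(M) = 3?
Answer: 140321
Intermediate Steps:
m(M) = 5 (m(M) = 8 - 1*3 = 8 - 3 = 5)
f(n) = n³
(-138 - 261)² + (R(2, m(-2))*f(-14) + 328) = (-138 - 261)² + ((2 + 5)*(-14)³ + 328) = (-399)² + (7*(-2744) + 328) = 159201 + (-19208 + 328) = 159201 - 18880 = 140321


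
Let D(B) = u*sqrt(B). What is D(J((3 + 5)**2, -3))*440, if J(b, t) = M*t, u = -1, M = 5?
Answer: -440*I*sqrt(15) ≈ -1704.1*I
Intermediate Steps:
J(b, t) = 5*t
D(B) = -sqrt(B)
D(J((3 + 5)**2, -3))*440 = -sqrt(5*(-3))*440 = -sqrt(-15)*440 = -I*sqrt(15)*440 = -440*I*sqrt(15)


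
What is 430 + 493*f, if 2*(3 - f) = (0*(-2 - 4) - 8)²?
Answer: -13867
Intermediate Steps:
f = -29 (f = 3 - (0*(-2 - 4) - 8)²/2 = 3 - (0*(-6) - 8)²/2 = 3 - (0 - 8)²/2 = 3 - ½*(-8)² = 3 - ½*64 = 3 - 32 = -29)
430 + 493*f = 430 + 493*(-29) = 430 - 14297 = -13867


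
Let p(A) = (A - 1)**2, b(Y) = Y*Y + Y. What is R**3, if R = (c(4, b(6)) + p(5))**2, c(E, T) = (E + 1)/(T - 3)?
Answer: 61930398232359721/3518743761 ≈ 1.7600e+7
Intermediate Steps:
b(Y) = Y + Y**2 (b(Y) = Y**2 + Y = Y + Y**2)
c(E, T) = (1 + E)/(-3 + T)
p(A) = (-1 + A)**2
R = 395641/1521 (R = ((1 + 4)/(-3 + 6*(1 + 6)) + (-1 + 5)**2)**2 = (5/(-3 + 6*7) + 4**2)**2 = (5/(-3 + 42) + 16)**2 = (5/39 + 16)**2 = (629/39)**2 = 395641/1521 ≈ 260.12)
R**3 = (395641/1521)**3 = 61930398232359721/3518743761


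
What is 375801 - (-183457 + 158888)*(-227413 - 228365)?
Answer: -11197633881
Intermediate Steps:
375801 - (-183457 + 158888)*(-227413 - 228365) = 375801 - (-24569)*(-455778) = 375801 - 1*11198009682 = 375801 - 11198009682 = -11197633881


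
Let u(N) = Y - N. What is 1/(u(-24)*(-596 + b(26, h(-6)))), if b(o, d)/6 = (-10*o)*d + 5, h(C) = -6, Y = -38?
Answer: -1/123116 ≈ -8.1224e-6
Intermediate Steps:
u(N) = -38 - N
b(o, d) = 30 - 60*d*o (b(o, d) = 6*((-10*o)*d + 5) = 6*(-10*d*o + 5) = 6*(5 - 10*d*o) = 30 - 60*d*o)
1/(u(-24)*(-596 + b(26, h(-6)))) = 1/((-38 - 1*(-24))*(-596 + (30 - 60*(-6)*26))) = 1/((-38 + 24)*(-596 + (30 + 9360))) = 1/(-14*(-596 + 9390)) = 1/(-14*8794) = 1/(-123116) = -1/123116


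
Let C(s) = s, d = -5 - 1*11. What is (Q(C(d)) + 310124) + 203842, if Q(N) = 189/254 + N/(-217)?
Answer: 28328823065/55118 ≈ 5.1397e+5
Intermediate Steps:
d = -16 (d = -5 - 11 = -16)
Q(N) = 189/254 - N/217 (Q(N) = 189*(1/254) + N*(-1/217) = 189/254 - N/217)
(Q(C(d)) + 310124) + 203842 = ((189/254 - 1/217*(-16)) + 310124) + 203842 = ((189/254 + 16/217) + 310124) + 203842 = (45077/55118 + 310124) + 203842 = 17093459709/55118 + 203842 = 28328823065/55118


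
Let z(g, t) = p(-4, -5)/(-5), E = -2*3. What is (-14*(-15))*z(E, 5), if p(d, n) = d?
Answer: 168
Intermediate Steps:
E = -6
z(g, t) = ⅘ (z(g, t) = -4/(-5) = -4*(-⅕) = ⅘)
(-14*(-15))*z(E, 5) = -14*(-15)*(⅘) = 210*(⅘) = 168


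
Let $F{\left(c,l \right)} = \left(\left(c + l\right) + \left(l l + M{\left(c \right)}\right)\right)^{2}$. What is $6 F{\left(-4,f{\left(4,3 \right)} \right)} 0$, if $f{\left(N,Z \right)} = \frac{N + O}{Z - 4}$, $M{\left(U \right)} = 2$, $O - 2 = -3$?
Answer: $0$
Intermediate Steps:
$O = -1$ ($O = 2 - 3 = -1$)
$f{\left(N,Z \right)} = \frac{-1 + N}{-4 + Z}$ ($f{\left(N,Z \right)} = \frac{N - 1}{Z - 4} = \frac{-1 + N}{-4 + Z}$)
$F{\left(c,l \right)} = \left(2 + c + l + l^{2}\right)^{2}$ ($F{\left(c,l \right)} = \left(\left(c + l\right) + \left(l l + 2\right)\right)^{2} = \left(\left(c + l\right) + \left(l^{2} + 2\right)\right)^{2} = \left(\left(c + l\right) + \left(2 + l^{2}\right)\right)^{2} = \left(2 + c + l + l^{2}\right)^{2}$)
$6 F{\left(-4,f{\left(4,3 \right)} \right)} 0 = 6 \left(2 - 4 + \frac{-1 + 4}{-4 + 3} + \left(\frac{-1 + 4}{-4 + 3}\right)^{2}\right)^{2} \cdot 0 = 6 \left(2 - 4 + \frac{1}{-1} \cdot 3 + \left(\frac{1}{-1} \cdot 3\right)^{2}\right)^{2} \cdot 0 = 6 \left(2 - 4 - 3 + \left(\left(-1\right) 3\right)^{2}\right)^{2} \cdot 0 = 6 \left(2 - 4 - 3 + \left(-3\right)^{2}\right)^{2} \cdot 0 = 6 \left(2 - 4 - 3 + 9\right)^{2} \cdot 0 = 6 \cdot 4^{2} \cdot 0 = 6 \cdot 16 \cdot 0 = 96 \cdot 0 = 0$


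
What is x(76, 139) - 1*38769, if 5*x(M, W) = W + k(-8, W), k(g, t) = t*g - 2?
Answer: -38964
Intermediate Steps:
k(g, t) = -2 + g*t (k(g, t) = g*t - 2 = -2 + g*t)
x(M, W) = -⅖ - 7*W/5 (x(M, W) = (W + (-2 - 8*W))/5 = (-2 - 7*W)/5 = -⅖ - 7*W/5)
x(76, 139) - 1*38769 = (-⅖ - 7/5*139) - 1*38769 = (-⅖ - 973/5) - 38769 = -195 - 38769 = -38964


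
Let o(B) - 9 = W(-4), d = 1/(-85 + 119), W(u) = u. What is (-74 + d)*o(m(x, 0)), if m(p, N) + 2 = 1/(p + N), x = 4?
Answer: -12575/34 ≈ -369.85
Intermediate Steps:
m(p, N) = -2 + 1/(N + p) (m(p, N) = -2 + 1/(p + N) = -2 + 1/(N + p))
d = 1/34 ≈ 0.029412
o(B) = 5 (o(B) = 9 - 4 = 5)
(-74 + d)*o(m(x, 0)) = (-74 + 1/34)*5 = -2515/34*5 = -12575/34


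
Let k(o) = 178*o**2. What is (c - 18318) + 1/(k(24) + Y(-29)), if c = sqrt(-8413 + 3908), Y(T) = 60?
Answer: -1879206983/102588 + I*sqrt(4505) ≈ -18318.0 + 67.119*I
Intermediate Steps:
c = I*sqrt(4505) (c = sqrt(-4505) = I*sqrt(4505) ≈ 67.119*I)
(c - 18318) + 1/(k(24) + Y(-29)) = (I*sqrt(4505) - 18318) + 1/(178*24**2 + 60) = (-18318 + I*sqrt(4505)) + 1/(178*576 + 60) = (-18318 + I*sqrt(4505)) + 1/(102528 + 60) = (-18318 + I*sqrt(4505)) + 1/102588 = -1879206983/102588 + I*sqrt(4505)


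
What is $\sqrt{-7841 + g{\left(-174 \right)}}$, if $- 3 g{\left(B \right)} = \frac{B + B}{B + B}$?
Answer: $\frac{2 i \sqrt{17643}}{3} \approx 88.551 i$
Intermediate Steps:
$g{\left(B \right)} = - \frac{1}{3}$ ($g{\left(B \right)} = - \frac{\left(B + B\right) \frac{1}{B + B}}{3} = - \frac{2 B \frac{1}{2 B}}{3} = \left(- \frac{1}{3}\right) 1 = - \frac{1}{3}$)
$\sqrt{-7841 + g{\left(-174 \right)}} = \sqrt{-7841 - \frac{1}{3}} = \sqrt{- \frac{23524}{3}} = \frac{2 i \sqrt{17643}}{3}$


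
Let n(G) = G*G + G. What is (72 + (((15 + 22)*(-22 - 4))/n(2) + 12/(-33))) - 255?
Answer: -11342/33 ≈ -343.70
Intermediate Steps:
n(G) = G + G**2 (n(G) = G**2 + G = G + G**2)
(72 + (((15 + 22)*(-22 - 4))/n(2) + 12/(-33))) - 255 = (72 + (((15 + 22)*(-22 - 4))/((2*(1 + 2))) + 12/(-33))) - 255 = (72 + ((37*(-26))/((2*3)) + 12*(-1/33))) - 255 = (72 + (-962/6 - 4/11)) - 255 = (72 + (-962*1/6 - 4/11)) - 255 = (72 + (-481/3 - 4/11)) - 255 = (72 - 5303/33) - 255 = -2927/33 - 255 = -11342/33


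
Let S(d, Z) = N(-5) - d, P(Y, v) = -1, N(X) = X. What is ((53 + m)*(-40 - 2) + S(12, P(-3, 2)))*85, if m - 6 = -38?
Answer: -76415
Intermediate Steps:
m = -32 (m = 6 - 38 = -32)
S(d, Z) = -5 - d
((53 + m)*(-40 - 2) + S(12, P(-3, 2)))*85 = ((53 - 32)*(-40 - 2) + (-5 - 1*12))*85 = (21*(-42) + (-5 - 12))*85 = (-882 - 17)*85 = -899*85 = -76415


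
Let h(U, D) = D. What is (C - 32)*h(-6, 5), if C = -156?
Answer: -940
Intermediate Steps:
(C - 32)*h(-6, 5) = (-156 - 32)*5 = -188*5 = -940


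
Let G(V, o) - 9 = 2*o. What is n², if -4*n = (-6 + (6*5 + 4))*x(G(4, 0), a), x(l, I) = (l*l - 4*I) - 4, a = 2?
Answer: 233289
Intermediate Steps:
G(V, o) = 9 + 2*o
x(l, I) = -4 + l² - 4*I (x(l, I) = (l² - 4*I) - 4 = -4 + l² - 4*I)
n = -483 (n = -(-6 + (6*5 + 4))*(-4 + (9 + 2*0)² - 4*2)/4 = -(-6 + (30 + 4))*(-4 + (9 + 0)² - 8)/4 = -(-6 + 34)*(-4 + 9² - 8)/4 = -7*(-4 + 81 - 8) = -7*69 = -¼*1932 = -483)
n² = (-483)² = 233289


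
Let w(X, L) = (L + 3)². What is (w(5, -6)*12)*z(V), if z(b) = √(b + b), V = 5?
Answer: 108*√10 ≈ 341.53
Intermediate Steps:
w(X, L) = (3 + L)²
z(b) = √2*√b (z(b) = √(2*b) = √2*√b)
(w(5, -6)*12)*z(V) = ((3 - 6)²*12)*(√2*√5) = ((-3)²*12)*√10 = (9*12)*√10 = 108*√10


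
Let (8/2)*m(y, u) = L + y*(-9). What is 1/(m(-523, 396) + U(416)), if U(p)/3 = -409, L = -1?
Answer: -2/101 ≈ -0.019802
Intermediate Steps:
U(p) = -1227 (U(p) = 3*(-409) = -1227)
m(y, u) = -¼ - 9*y/4 (m(y, u) = (-1 + y*(-9))/4 = (-1 - 9*y)/4 = -¼ - 9*y/4)
1/(m(-523, 396) + U(416)) = 1/((-¼ - 9/4*(-523)) - 1227) = 1/((-¼ + 4707/4) - 1227) = 1/(2353/2 - 1227) = 1/(-101/2) = -2/101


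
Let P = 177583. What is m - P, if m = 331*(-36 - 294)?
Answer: -286813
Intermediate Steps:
m = -109230 (m = 331*(-330) = -109230)
m - P = -109230 - 1*177583 = -109230 - 177583 = -286813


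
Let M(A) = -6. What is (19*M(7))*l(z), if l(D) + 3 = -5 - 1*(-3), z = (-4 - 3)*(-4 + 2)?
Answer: 570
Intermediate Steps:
z = 14 (z = -7*(-2) = 14)
l(D) = -5 (l(D) = -3 + (-5 - 1*(-3)) = -3 + (-5 + 3) = -3 - 2 = -5)
(19*M(7))*l(z) = (19*(-6))*(-5) = -114*(-5) = 570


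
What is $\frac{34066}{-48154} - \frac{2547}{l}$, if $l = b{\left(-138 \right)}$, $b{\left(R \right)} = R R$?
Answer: $- \frac{42855619}{50946932} \approx -0.84118$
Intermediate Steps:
$b{\left(R \right)} = R^{2}$
$l = 19044$ ($l = \left(-138\right)^{2} = 19044$)
$\frac{34066}{-48154} - \frac{2547}{l} = \frac{34066}{-48154} - \frac{2547}{19044} = 34066 \left(- \frac{1}{48154}\right) - \frac{283}{2116} = - \frac{17033}{24077} - \frac{283}{2116} = - \frac{42855619}{50946932}$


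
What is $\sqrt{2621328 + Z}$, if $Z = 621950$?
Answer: $\sqrt{3243278} \approx 1800.9$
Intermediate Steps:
$\sqrt{2621328 + Z} = \sqrt{2621328 + 621950} = \sqrt{3243278}$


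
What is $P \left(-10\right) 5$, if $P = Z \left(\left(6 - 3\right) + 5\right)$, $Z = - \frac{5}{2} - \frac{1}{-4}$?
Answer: $900$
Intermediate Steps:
$Z = - \frac{9}{4}$ ($Z = \left(-5\right) \frac{1}{2} - - \frac{1}{4} = - \frac{5}{2} + \frac{1}{4} = - \frac{9}{4} \approx -2.25$)
$P = -18$ ($P = - \frac{9 \left(\left(6 - 3\right) + 5\right)}{4} = - \frac{9 \left(3 + 5\right)}{4} = \left(- \frac{9}{4}\right) 8 = -18$)
$P \left(-10\right) 5 = \left(-18\right) \left(-10\right) 5 = 180 \cdot 5 = 900$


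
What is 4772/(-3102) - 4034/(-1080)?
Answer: 613309/279180 ≈ 2.1968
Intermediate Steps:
4772/(-3102) - 4034/(-1080) = 4772*(-1/3102) - 4034*(-1/1080) = -2386/1551 + 2017/540 = 613309/279180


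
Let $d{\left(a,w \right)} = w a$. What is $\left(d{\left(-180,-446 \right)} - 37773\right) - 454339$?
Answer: $-411832$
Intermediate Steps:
$d{\left(a,w \right)} = a w$
$\left(d{\left(-180,-446 \right)} - 37773\right) - 454339 = \left(\left(-180\right) \left(-446\right) - 37773\right) - 454339 = \left(80280 - 37773\right) - 454339 = 42507 - 454339 = -411832$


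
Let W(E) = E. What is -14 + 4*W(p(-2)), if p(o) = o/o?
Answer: -10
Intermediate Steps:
p(o) = 1
-14 + 4*W(p(-2)) = -14 + 4*1 = -14 + 4 = -10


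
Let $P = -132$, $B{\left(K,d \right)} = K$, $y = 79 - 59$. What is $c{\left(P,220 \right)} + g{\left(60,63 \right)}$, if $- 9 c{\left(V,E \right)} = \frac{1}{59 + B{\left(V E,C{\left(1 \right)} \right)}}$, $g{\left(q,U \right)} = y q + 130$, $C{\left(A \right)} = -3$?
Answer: $\frac{346902571}{260829} \approx 1330.0$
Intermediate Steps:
$y = 20$
$g{\left(q,U \right)} = 130 + 20 q$ ($g{\left(q,U \right)} = 20 q + 130 = 130 + 20 q$)
$c{\left(V,E \right)} = - \frac{1}{9 \left(59 + E V\right)}$ ($c{\left(V,E \right)} = - \frac{1}{9 \left(59 + V E\right)} = - \frac{1}{9 \left(59 + E V\right)}$)
$c{\left(P,220 \right)} + g{\left(60,63 \right)} = - \frac{1}{531 + 9 \cdot 220 \left(-132\right)} + \left(130 + 20 \cdot 60\right) = - \frac{1}{531 - 261360} + \left(130 + 1200\right) = - \frac{1}{-260829} + 1330 = \left(-1\right) \left(- \frac{1}{260829}\right) + 1330 = \frac{1}{260829} + 1330 = \frac{346902571}{260829}$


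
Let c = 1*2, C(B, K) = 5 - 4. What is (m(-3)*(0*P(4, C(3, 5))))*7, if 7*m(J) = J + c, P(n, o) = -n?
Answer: 0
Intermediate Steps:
C(B, K) = 1
c = 2
m(J) = 2/7 + J/7 (m(J) = (J + 2)/7 = (2 + J)/7 = 2/7 + J/7)
(m(-3)*(0*P(4, C(3, 5))))*7 = ((2/7 + (1/7)*(-3))*(0*(-1*4)))*7 = ((2/7 - 3/7)*(0*(-4)))*7 = -1/7*0*7 = 0*7 = 0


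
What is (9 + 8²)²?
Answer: 5329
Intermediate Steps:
(9 + 8²)² = (9 + 64)² = 73² = 5329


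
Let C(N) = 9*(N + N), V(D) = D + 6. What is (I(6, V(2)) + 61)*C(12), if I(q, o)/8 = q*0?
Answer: 13176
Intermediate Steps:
V(D) = 6 + D
I(q, o) = 0 (I(q, o) = 8*(q*0) = 8*0 = 0)
C(N) = 18*N (C(N) = 9*(2*N) = 18*N)
(I(6, V(2)) + 61)*C(12) = (0 + 61)*(18*12) = 61*216 = 13176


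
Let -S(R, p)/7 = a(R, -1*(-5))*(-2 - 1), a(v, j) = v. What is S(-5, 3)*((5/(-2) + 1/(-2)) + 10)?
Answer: -735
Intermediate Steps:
S(R, p) = 21*R (S(R, p) = -7*R*(-2 - 1) = -7*R*(-3) = -(-21)*R = 21*R)
S(-5, 3)*((5/(-2) + 1/(-2)) + 10) = (21*(-5))*((5/(-2) + 1/(-2)) + 10) = -105*((5*(-½) + 1*(-½)) + 10) = -105*((-5/2 - ½) + 10) = -105*(-3 + 10) = -105*7 = -735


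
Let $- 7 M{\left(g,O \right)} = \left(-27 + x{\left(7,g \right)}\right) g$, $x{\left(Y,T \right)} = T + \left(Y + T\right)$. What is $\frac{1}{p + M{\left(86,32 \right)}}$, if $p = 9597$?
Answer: $\frac{7}{54107} \approx 0.00012937$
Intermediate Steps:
$x{\left(Y,T \right)} = Y + 2 T$ ($x{\left(Y,T \right)} = T + \left(T + Y\right) = Y + 2 T$)
$M{\left(g,O \right)} = - \frac{g \left(-20 + 2 g\right)}{7}$ ($M{\left(g,O \right)} = - \frac{\left(-27 + \left(7 + 2 g\right)\right) g}{7} = - \frac{\left(-20 + 2 g\right) g}{7} = - \frac{g \left(-20 + 2 g\right)}{7}$)
$\frac{1}{p + M{\left(86,32 \right)}} = \frac{1}{9597 + \frac{2}{7} \cdot 86 \left(10 - 86\right)} = \frac{1}{9597 + \frac{2}{7} \cdot 86 \left(-76\right)} = \frac{1}{9597 - \frac{13072}{7}} = \frac{1}{\frac{54107}{7}} = \frac{7}{54107}$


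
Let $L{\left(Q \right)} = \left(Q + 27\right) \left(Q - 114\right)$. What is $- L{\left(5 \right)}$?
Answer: $3488$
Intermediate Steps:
$L{\left(Q \right)} = \left(-114 + Q\right) \left(27 + Q\right)$ ($L{\left(Q \right)} = \left(27 + Q\right) \left(-114 + Q\right) = \left(-114 + Q\right) \left(27 + Q\right)$)
$- L{\left(5 \right)} = - (-3078 + 5^{2} - 435) = - (-3078 + 25 - 435) = \left(-1\right) \left(-3488\right) = 3488$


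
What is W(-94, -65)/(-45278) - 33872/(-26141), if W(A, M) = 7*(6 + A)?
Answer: 774879636/591806099 ≈ 1.3093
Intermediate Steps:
W(A, M) = 42 + 7*A
W(-94, -65)/(-45278) - 33872/(-26141) = (42 + 7*(-94))/(-45278) - 33872/(-26141) = (42 - 658)*(-1/45278) - 33872*(-1/26141) = -616*(-1/45278) + 33872/26141 = 308/22639 + 33872/26141 = 774879636/591806099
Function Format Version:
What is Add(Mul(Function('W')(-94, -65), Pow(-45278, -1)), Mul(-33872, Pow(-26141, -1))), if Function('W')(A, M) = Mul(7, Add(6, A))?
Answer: Rational(774879636, 591806099) ≈ 1.3093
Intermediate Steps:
Function('W')(A, M) = Add(42, Mul(7, A))
Add(Mul(Function('W')(-94, -65), Pow(-45278, -1)), Mul(-33872, Pow(-26141, -1))) = Add(Mul(Add(42, Mul(7, -94)), Pow(-45278, -1)), Mul(-33872, Pow(-26141, -1))) = Add(Mul(Add(42, -658), Rational(-1, 45278)), Mul(-33872, Rational(-1, 26141))) = Add(Mul(-616, Rational(-1, 45278)), Rational(33872, 26141)) = Add(Rational(308, 22639), Rational(33872, 26141)) = Rational(774879636, 591806099)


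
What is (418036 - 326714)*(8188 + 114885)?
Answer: 11239272506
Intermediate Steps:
(418036 - 326714)*(8188 + 114885) = 91322*123073 = 11239272506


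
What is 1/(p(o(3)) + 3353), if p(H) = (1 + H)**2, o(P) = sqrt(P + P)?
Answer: 140/470399 - sqrt(6)/5644788 ≈ 0.00029719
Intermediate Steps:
o(P) = sqrt(2)*sqrt(P) (o(P) = sqrt(2*P) = sqrt(2)*sqrt(P))
1/(p(o(3)) + 3353) = 1/((1 + sqrt(2)*sqrt(3))**2 + 3353) = 1/((1 + sqrt(6))**2 + 3353) = 1/(3353 + (1 + sqrt(6))**2)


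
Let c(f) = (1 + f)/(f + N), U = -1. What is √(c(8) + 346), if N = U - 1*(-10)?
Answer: √100147/17 ≈ 18.615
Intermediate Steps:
N = 9 (N = -1 - 1*(-10) = -1 + 10 = 9)
c(f) = (1 + f)/(9 + f) (c(f) = (1 + f)/(f + 9) = (1 + f)/(9 + f))
√(c(8) + 346) = √((1 + 8)/(9 + 8) + 346) = √(9/17 + 346) = √(5891/17) = √100147/17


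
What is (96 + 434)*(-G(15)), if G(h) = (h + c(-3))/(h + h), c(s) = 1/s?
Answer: -2332/9 ≈ -259.11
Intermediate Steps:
G(h) = (-⅓ + h)/(2*h) (G(h) = (h + 1/(-3))/(h + h) = (h - ⅓)/((2*h)) = (-⅓ + h)*(1/(2*h)) = (-⅓ + h)/(2*h))
(96 + 434)*(-G(15)) = (96 + 434)*(-(-1 + 3*15)/(6*15)) = 530*(-(-1 + 45)/(6*15)) = 530*(-44/(6*15)) = 530*(-1*22/45) = 530*(-22/45) = -2332/9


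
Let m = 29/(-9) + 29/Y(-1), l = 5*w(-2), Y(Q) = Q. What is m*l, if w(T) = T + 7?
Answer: -7250/9 ≈ -805.56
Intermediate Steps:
w(T) = 7 + T
l = 25 (l = 5*(7 - 2) = 5*5 = 25)
m = -290/9 (m = 29/(-9) + 29/(-1) = 29*(-⅑) + 29*(-1) = -29/9 - 29 = -290/9 ≈ -32.222)
m*l = -290/9*25 = -7250/9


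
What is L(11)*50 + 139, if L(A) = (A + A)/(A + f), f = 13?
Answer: 1109/6 ≈ 184.83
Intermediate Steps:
L(A) = 2*A/(13 + A) (L(A) = (A + A)/(A + 13) = (2*A)/(13 + A) = 2*A/(13 + A))
L(11)*50 + 139 = (2*11/(13 + 11))*50 + 139 = (2*11/24)*50 + 139 = (2*11*(1/24))*50 + 139 = (11/12)*50 + 139 = 275/6 + 139 = 1109/6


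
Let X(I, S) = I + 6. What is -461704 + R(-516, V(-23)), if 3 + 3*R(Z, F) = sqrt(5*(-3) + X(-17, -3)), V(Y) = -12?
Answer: -461705 + I*sqrt(26)/3 ≈ -4.6171e+5 + 1.6997*I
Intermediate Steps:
X(I, S) = 6 + I
R(Z, F) = -1 + I*sqrt(26)/3 (R(Z, F) = -1 + sqrt(5*(-3) + (6 - 17))/3 = -1 + sqrt(-15 - 11)/3 = -1 + sqrt(-26)/3 = -1 + (I*sqrt(26))/3 = -1 + I*sqrt(26)/3)
-461704 + R(-516, V(-23)) = -461704 + (-1 + I*sqrt(26)/3) = -461705 + I*sqrt(26)/3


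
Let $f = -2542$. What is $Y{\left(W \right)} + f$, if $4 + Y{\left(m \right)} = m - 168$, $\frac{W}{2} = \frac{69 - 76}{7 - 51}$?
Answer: $- \frac{59701}{22} \approx -2713.7$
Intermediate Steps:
$W = \frac{7}{22}$ ($W = 2 \frac{69 - 76}{7 - 51} = 2 \left(- \frac{7}{-44}\right) = 2 \left(\left(-7\right) \left(- \frac{1}{44}\right)\right) = 2 \cdot \frac{7}{44} = \frac{7}{22} \approx 0.31818$)
$Y{\left(m \right)} = -172 + m$ ($Y{\left(m \right)} = -4 + \left(m - 168\right) = -4 + \left(-168 + m\right) = -172 + m$)
$Y{\left(W \right)} + f = \left(-172 + \frac{7}{22}\right) - 2542 = - \frac{3777}{22} - 2542 = - \frac{59701}{22}$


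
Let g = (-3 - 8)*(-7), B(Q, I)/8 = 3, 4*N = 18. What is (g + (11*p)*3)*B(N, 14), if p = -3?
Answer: -528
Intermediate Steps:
N = 9/2 (N = (1/4)*18 = 9/2 ≈ 4.5000)
B(Q, I) = 24 (B(Q, I) = 8*3 = 24)
g = 77 (g = -11*(-7) = 77)
(g + (11*p)*3)*B(N, 14) = (77 + (11*(-3))*3)*24 = (77 - 33*3)*24 = (77 - 99)*24 = -22*24 = -528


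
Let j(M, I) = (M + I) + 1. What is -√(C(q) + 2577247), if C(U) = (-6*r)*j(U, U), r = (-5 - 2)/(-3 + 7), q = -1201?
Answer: -√10208146/2 ≈ -1597.5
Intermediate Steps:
j(M, I) = 1 + I + M (j(M, I) = (I + M) + 1 = 1 + I + M)
r = -7/4 ≈ -1.7500
C(U) = 21/2 + 21*U (C(U) = (-6*(-7/4))*(1 + U + U) = 21*(1 + 2*U)/2 = 21/2 + 21*U)
-√(C(q) + 2577247) = -√((21/2 + 21*(-1201)) + 2577247) = -√((21/2 - 25221) + 2577247) = -√(-50421/2 + 2577247) = -√(5104073/2) = -√10208146/2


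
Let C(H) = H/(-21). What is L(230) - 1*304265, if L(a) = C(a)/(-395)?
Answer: -504775589/1659 ≈ -3.0427e+5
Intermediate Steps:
C(H) = -H/21 (C(H) = H*(-1/21) = -H/21)
L(a) = a/8295 (L(a) = -a/21/(-395) = -a/21*(-1/395) = a/8295)
L(230) - 1*304265 = (1/8295)*230 - 1*304265 = 46/1659 - 304265 = -504775589/1659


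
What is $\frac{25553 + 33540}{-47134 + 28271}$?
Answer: $- \frac{59093}{18863} \approx -3.1327$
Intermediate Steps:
$\frac{25553 + 33540}{-47134 + 28271} = \frac{59093}{-18863} = 59093 \left(- \frac{1}{18863}\right) = - \frac{59093}{18863}$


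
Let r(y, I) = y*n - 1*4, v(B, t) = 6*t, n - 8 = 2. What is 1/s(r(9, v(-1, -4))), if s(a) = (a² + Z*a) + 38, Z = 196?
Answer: 1/24290 ≈ 4.1169e-5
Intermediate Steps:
n = 10 (n = 8 + 2 = 10)
r(y, I) = -4 + 10*y (r(y, I) = y*10 - 1*4 = 10*y - 4 = -4 + 10*y)
s(a) = 38 + a² + 196*a (s(a) = (a² + 196*a) + 38 = 38 + a² + 196*a)
1/s(r(9, v(-1, -4))) = 1/(38 + (-4 + 10*9)² + 196*(-4 + 10*9)) = 1/(38 + (-4 + 90)² + 196*(-4 + 90)) = 1/(38 + 86² + 196*86) = 1/(38 + 7396 + 16856) = 1/24290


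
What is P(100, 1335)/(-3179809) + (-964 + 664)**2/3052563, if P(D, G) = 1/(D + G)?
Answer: 918730043171/31160903973535 ≈ 0.029483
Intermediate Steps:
P(100, 1335)/(-3179809) + (-964 + 664)**2/3052563 = 1/((100 + 1335)*(-3179809)) + (-964 + 664)**2/3052563 = -1/3179809/1435 + (-300)**2*(1/3052563) = (1/1435)*(-1/3179809) + 90000*(1/3052563) = -1/4563025915 + 30000/1017521 = 918730043171/31160903973535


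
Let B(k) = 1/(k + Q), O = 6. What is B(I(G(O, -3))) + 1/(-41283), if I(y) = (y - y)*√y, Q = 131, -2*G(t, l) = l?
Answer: 41152/5408073 ≈ 0.0076094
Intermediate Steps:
G(t, l) = -l/2
I(y) = 0 (I(y) = 0*√y = 0)
B(k) = 1/(131 + k) (B(k) = 1/(k + 131) = 1/(131 + k))
B(I(G(O, -3))) + 1/(-41283) = 1/(131 + 0) + 1/(-41283) = 1/131 - 1/41283 = 41152/5408073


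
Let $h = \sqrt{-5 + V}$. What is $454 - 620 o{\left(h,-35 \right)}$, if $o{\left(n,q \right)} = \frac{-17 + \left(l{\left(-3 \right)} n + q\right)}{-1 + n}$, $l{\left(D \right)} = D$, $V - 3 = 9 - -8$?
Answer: $\frac{33248}{7} + \frac{17050 \sqrt{15}}{7} \approx 14183.0$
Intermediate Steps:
$V = 20$ ($V = 3 + \left(9 - -8\right) = 3 + \left(9 + 8\right) = 3 + 17 = 20$)
$h = \sqrt{15}$ ($h = \sqrt{-5 + 20} = \sqrt{15} \approx 3.873$)
$o{\left(n,q \right)} = \frac{-17 + q - 3 n}{-1 + n}$ ($o{\left(n,q \right)} = \frac{-17 - \left(- q + 3 n\right)}{-1 + n} = \frac{-17 + q - 3 n}{-1 + n}$)
$454 - 620 o{\left(h,-35 \right)} = 454 - 620 \frac{-17 - 35 - 3 \sqrt{15}}{-1 + \sqrt{15}} = 454 - 620 \frac{-52 - 3 \sqrt{15}}{-1 + \sqrt{15}} = 454 - \frac{620 \left(-52 - 3 \sqrt{15}\right)}{-1 + \sqrt{15}}$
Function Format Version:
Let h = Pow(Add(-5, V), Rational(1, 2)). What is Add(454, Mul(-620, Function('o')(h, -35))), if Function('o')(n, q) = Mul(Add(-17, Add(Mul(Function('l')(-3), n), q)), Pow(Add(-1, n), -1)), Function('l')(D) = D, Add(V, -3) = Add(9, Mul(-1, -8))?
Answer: Add(Rational(33248, 7), Mul(Rational(17050, 7), Pow(15, Rational(1, 2)))) ≈ 14183.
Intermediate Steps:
V = 20 (V = Add(3, Add(9, Mul(-1, -8))) = Add(3, Add(9, 8)) = Add(3, 17) = 20)
h = Pow(15, Rational(1, 2)) (h = Pow(Add(-5, 20), Rational(1, 2)) = Pow(15, Rational(1, 2)) ≈ 3.8730)
Function('o')(n, q) = Mul(Pow(Add(-1, n), -1), Add(-17, q, Mul(-3, n))) (Function('o')(n, q) = Mul(Add(-17, Add(Mul(-3, n), q)), Pow(Add(-1, n), -1)) = Mul(Add(-17, Add(q, Mul(-3, n))), Pow(Add(-1, n), -1)) = Mul(Add(-17, q, Mul(-3, n)), Pow(Add(-1, n), -1)) = Mul(Pow(Add(-1, n), -1), Add(-17, q, Mul(-3, n))))
Add(454, Mul(-620, Function('o')(h, -35))) = Add(454, Mul(-620, Mul(Pow(Add(-1, Pow(15, Rational(1, 2))), -1), Add(-17, -35, Mul(-3, Pow(15, Rational(1, 2))))))) = Add(454, Mul(-620, Mul(Pow(Add(-1, Pow(15, Rational(1, 2))), -1), Add(-52, Mul(-3, Pow(15, Rational(1, 2))))))) = Add(454, Mul(-620, Pow(Add(-1, Pow(15, Rational(1, 2))), -1), Add(-52, Mul(-3, Pow(15, Rational(1, 2))))))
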